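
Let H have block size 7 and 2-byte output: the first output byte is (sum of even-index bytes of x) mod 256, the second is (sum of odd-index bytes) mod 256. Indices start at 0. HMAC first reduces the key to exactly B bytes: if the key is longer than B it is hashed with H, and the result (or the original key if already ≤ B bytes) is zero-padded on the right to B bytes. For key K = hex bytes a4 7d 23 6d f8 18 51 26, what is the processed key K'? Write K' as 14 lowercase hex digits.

10280000000000

|K| = 8 > B = 7, so first hash the key.
H(K): even-index sum = 528 mod 256 = 16; odd-index sum = 296 mod 256 = 40 → 10 28.
Zero-pad H(K) = 10 28 to 7 bytes: K' = 10 28 00 00 00 00 00.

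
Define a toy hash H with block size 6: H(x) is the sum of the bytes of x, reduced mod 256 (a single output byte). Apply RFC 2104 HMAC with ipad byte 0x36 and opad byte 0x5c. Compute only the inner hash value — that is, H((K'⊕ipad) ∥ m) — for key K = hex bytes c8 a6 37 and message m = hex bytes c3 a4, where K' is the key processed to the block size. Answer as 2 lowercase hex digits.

Key hex bytes c8 a6 37 is 3 bytes ≤ B = 6; zero-pad to 6 bytes: K' = c8 a6 37 00 00 00.
K' ⊕ ipad = fe 90 01 36 36 36.
Inner input = fe 90 01 36 36 36 ∥ c3 a4.
Inner hash: sum = 254+144+1+54+54+54+195+164 = 920; mod 256 = 152 → 98.

98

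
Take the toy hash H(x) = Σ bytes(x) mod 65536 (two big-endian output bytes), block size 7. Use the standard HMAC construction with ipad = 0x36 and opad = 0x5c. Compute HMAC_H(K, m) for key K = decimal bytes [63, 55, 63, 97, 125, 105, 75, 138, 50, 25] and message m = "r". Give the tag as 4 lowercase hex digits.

034b

Key decimal bytes [63, 55, 63, 97, 125, 105, 75, 138, 50, 25] = 3f 37 3f 61 7d 69 4b 8a 32 19 is 10 bytes > B = 7, so hash it first: H(key) = 03 1c, then zero-pad to 7 bytes: K' = 03 1c 00 00 00 00 00.
K' ⊕ ipad = 35 2a 36 36 36 36 36.  K' ⊕ opad = 5f 40 5c 5c 5c 5c 5c.
Inner input = (K'⊕ipad) ∥ m = 35 2a 36 36 36 36 36 ∥ 72.
Inner hash: sum = 53+42+54+54+54+54+54+114 = 479 → 01 df.
Outer input = (K'⊕opad) ∥ inner = 5f 40 5c 5c 5c 5c 5c ∥ 01 df.
Outer hash (tag): sum = 95+64+92+92+92+92+92+1+223 = 843 → 03 4b.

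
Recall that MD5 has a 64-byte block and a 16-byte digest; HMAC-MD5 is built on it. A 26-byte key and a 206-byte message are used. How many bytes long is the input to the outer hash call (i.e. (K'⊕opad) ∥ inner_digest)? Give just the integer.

Key is 26 ≤ 64 bytes, zero-padded: |K'| = 64.
Outer input = (K'⊕opad) ∥ H(inner) → 64 + 16 = 80 bytes.

80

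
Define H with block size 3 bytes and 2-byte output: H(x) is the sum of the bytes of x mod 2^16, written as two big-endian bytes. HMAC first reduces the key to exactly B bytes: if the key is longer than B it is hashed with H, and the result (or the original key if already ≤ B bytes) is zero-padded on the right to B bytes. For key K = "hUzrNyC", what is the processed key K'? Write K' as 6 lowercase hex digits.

02b300

|K| = 7 > B = 3, so first hash the key.
H(K): sum = 104+85+122+114+78+121+67 = 691 → 02 b3.
Zero-pad H(K) = 02 b3 to 3 bytes: K' = 02 b3 00.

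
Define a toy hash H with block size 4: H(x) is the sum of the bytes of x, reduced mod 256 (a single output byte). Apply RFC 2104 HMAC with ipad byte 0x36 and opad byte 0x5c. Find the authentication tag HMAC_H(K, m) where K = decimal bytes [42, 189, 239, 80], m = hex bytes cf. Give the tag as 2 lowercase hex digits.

cb

Key decimal bytes [42, 189, 239, 80] = 2a bd ef 50 is exactly B = 4 bytes: K' = 2a bd ef 50.
K' ⊕ ipad = 1c 8b d9 66.  K' ⊕ opad = 76 e1 b3 0c.
Inner input = (K'⊕ipad) ∥ m = 1c 8b d9 66 ∥ cf.
Inner hash: sum = 28+139+217+102+207 = 693; mod 256 = 181 → b5.
Outer input = (K'⊕opad) ∥ inner = 76 e1 b3 0c ∥ b5.
Outer hash (tag): sum = 118+225+179+12+181 = 715; mod 256 = 203 → cb.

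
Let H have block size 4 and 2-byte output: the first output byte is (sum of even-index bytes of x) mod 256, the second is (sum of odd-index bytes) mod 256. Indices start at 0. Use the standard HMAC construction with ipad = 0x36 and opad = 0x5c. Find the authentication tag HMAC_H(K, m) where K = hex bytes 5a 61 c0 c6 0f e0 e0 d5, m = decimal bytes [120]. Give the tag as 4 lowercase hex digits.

9efc

Key hex bytes 5a 61 c0 c6 0f e0 e0 d5 is 8 bytes > B = 4, so hash it first: H(key) = 09 dc, then zero-pad to 4 bytes: K' = 09 dc 00 00.
K' ⊕ ipad = 3f ea 36 36.  K' ⊕ opad = 55 80 5c 5c.
Inner input = (K'⊕ipad) ∥ m = 3f ea 36 36 ∥ 78.
Inner hash: even-index sum = 237 mod 256 = 237; odd-index sum = 288 mod 256 = 32 → ed 20.
Outer input = (K'⊕opad) ∥ inner = 55 80 5c 5c ∥ ed 20.
Outer hash (tag): even-index sum = 414 mod 256 = 158; odd-index sum = 252 mod 256 = 252 → 9e fc.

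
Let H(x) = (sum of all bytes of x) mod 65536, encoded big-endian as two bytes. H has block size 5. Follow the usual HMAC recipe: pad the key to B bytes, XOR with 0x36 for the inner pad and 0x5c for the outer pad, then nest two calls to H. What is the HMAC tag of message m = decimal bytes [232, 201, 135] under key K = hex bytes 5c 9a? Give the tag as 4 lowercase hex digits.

02cd

Key hex bytes 5c 9a is 2 bytes ≤ B = 5; zero-pad to 5 bytes: K' = 5c 9a 00 00 00.
K' ⊕ ipad = 6a ac 36 36 36.  K' ⊕ opad = 00 c6 5c 5c 5c.
Inner input = (K'⊕ipad) ∥ m = 6a ac 36 36 36 ∥ e8 c9 87.
Inner hash: sum = 106+172+54+54+54+232+201+135 = 1008 → 03 f0.
Outer input = (K'⊕opad) ∥ inner = 00 c6 5c 5c 5c ∥ 03 f0.
Outer hash (tag): sum = 0+198+92+92+92+3+240 = 717 → 02 cd.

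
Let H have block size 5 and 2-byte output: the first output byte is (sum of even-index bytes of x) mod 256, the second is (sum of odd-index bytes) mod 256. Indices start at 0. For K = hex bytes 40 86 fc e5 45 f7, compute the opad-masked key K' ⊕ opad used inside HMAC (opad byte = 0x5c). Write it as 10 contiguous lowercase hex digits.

Key hex bytes 40 86 fc e5 45 f7 is 6 bytes > B = 5, so hash it first: H(key) = 81 62, then zero-pad to 5 bytes: K' = 81 62 00 00 00.
XOR each byte with 0x5c: 81⊕5c=dd, 62⊕5c=3e, 00⊕5c=5c, 00⊕5c=5c, 00⊕5c=5c.

dd3e5c5c5c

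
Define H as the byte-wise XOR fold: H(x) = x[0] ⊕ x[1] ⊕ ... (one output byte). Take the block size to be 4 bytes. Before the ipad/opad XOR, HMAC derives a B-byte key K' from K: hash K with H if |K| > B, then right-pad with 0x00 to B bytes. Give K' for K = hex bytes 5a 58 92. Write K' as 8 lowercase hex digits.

5a589200

Key hex bytes 5a 58 92 is 3 bytes ≤ B = 4; zero-pad to 4 bytes: K' = 5a 58 92 00.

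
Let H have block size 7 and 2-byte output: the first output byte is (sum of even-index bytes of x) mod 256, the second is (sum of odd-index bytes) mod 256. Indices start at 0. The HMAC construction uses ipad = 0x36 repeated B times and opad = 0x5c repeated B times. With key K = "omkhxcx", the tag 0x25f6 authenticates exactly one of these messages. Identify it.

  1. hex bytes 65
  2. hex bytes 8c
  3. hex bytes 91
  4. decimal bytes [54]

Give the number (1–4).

1

Key "omkhxcx" = 6f 6d 6b 68 78 63 78 is exactly B = 7 bytes: K' = 6f 6d 6b 68 78 63 78.
K' ⊕ ipad = 59 5b 5d 5e 4e 55 4e; K' ⊕ opad = 33 31 37 34 24 3f 24.
m1: inner = H(59 5b 5d 5e 4e 55 4e 65) = 52 73; tag = H(33 31 37 34 24 3f 24 52 73) = 25f6 ← matches
m2: inner = H(59 5b 5d 5e 4e 55 4e 8c) = 52 9a; tag = H(33 31 37 34 24 3f 24 52 9a) = 4cf6
m3: inner = H(59 5b 5d 5e 4e 55 4e 91) = 52 9f; tag = H(33 31 37 34 24 3f 24 52 9f) = 51f6
m4: inner = H(59 5b 5d 5e 4e 55 4e 36) = 52 44; tag = H(33 31 37 34 24 3f 24 52 44) = f6f6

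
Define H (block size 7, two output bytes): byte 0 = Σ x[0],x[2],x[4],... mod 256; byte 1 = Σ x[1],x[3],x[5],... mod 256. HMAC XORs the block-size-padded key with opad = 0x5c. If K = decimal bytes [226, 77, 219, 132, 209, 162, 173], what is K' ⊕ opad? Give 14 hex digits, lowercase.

Key decimal bytes [226, 77, 219, 132, 209, 162, 173] = e2 4d db 84 d1 a2 ad is exactly B = 7 bytes: K' = e2 4d db 84 d1 a2 ad.
XOR each byte with 0x5c: e2⊕5c=be, 4d⊕5c=11, db⊕5c=87, 84⊕5c=d8, d1⊕5c=8d, a2⊕5c=fe, ad⊕5c=f1.

be1187d88dfef1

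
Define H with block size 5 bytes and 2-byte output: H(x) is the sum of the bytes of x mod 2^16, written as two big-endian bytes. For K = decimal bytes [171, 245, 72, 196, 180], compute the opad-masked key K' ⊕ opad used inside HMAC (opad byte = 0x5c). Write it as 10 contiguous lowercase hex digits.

Key decimal bytes [171, 245, 72, 196, 180] = ab f5 48 c4 b4 is exactly B = 5 bytes: K' = ab f5 48 c4 b4.
XOR each byte with 0x5c: ab⊕5c=f7, f5⊕5c=a9, 48⊕5c=14, c4⊕5c=98, b4⊕5c=e8.

f7a91498e8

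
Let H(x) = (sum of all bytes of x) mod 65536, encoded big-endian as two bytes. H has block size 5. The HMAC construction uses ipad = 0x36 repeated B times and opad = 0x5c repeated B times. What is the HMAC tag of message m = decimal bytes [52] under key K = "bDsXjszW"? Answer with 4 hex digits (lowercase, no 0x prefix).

01eb

Key "bDsXjszW" = 62 44 73 58 6a 73 7a 57 is 8 bytes > B = 5, so hash it first: H(key) = 03 1f, then zero-pad to 5 bytes: K' = 03 1f 00 00 00.
K' ⊕ ipad = 35 29 36 36 36.  K' ⊕ opad = 5f 43 5c 5c 5c.
Inner input = (K'⊕ipad) ∥ m = 35 29 36 36 36 ∥ 34.
Inner hash: sum = 53+41+54+54+54+52 = 308 → 01 34.
Outer input = (K'⊕opad) ∥ inner = 5f 43 5c 5c 5c ∥ 01 34.
Outer hash (tag): sum = 95+67+92+92+92+1+52 = 491 → 01 eb.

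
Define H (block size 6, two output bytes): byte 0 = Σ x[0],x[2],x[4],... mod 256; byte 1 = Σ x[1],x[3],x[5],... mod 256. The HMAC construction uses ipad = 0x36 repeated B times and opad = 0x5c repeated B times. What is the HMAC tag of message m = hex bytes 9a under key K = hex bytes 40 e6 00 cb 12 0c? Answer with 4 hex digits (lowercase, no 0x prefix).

30a8

Key hex bytes 40 e6 00 cb 12 0c is exactly B = 6 bytes: K' = 40 e6 00 cb 12 0c.
K' ⊕ ipad = 76 d0 36 fd 24 3a.  K' ⊕ opad = 1c ba 5c 97 4e 50.
Inner input = (K'⊕ipad) ∥ m = 76 d0 36 fd 24 3a ∥ 9a.
Inner hash: even-index sum = 362 mod 256 = 106; odd-index sum = 519 mod 256 = 7 → 6a 07.
Outer input = (K'⊕opad) ∥ inner = 1c ba 5c 97 4e 50 ∥ 6a 07.
Outer hash (tag): even-index sum = 304 mod 256 = 48; odd-index sum = 424 mod 256 = 168 → 30 a8.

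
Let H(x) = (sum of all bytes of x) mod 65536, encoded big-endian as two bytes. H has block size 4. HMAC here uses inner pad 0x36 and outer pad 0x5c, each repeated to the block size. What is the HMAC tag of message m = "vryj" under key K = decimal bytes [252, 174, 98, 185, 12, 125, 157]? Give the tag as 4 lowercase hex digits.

021a

Key decimal bytes [252, 174, 98, 185, 12, 125, 157] = fc ae 62 b9 0c 7d 9d is 7 bytes > B = 4, so hash it first: H(key) = 03 eb, then zero-pad to 4 bytes: K' = 03 eb 00 00.
K' ⊕ ipad = 35 dd 36 36.  K' ⊕ opad = 5f b7 5c 5c.
Inner input = (K'⊕ipad) ∥ m = 35 dd 36 36 ∥ 76 72 79 6a.
Inner hash: sum = 53+221+54+54+118+114+121+106 = 841 → 03 49.
Outer input = (K'⊕opad) ∥ inner = 5f b7 5c 5c ∥ 03 49.
Outer hash (tag): sum = 95+183+92+92+3+73 = 538 → 02 1a.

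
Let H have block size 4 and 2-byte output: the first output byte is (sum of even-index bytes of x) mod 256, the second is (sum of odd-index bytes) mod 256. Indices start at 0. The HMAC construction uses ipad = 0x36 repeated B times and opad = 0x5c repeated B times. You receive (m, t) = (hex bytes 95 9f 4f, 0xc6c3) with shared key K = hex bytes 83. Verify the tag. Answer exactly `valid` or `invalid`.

invalid

Key hex bytes 83 is 1 byte ≤ B = 4; zero-pad to 4 bytes: K' = 83 00 00 00.
K' ⊕ ipad = b5 36 36 36; K' ⊕ opad = df 5c 5c 5c.
Inner hash: even-index sum = 463 mod 256 = 207; odd-index sum = 267 mod 256 = 11 → cf 0b.
Outer hash (recomputed tag): even-index sum = 522 mod 256 = 10; odd-index sum = 195 mod 256 = 195 → 0a c3.
Recomputed tag = 0ac3; claimed = c6c3 → mismatch.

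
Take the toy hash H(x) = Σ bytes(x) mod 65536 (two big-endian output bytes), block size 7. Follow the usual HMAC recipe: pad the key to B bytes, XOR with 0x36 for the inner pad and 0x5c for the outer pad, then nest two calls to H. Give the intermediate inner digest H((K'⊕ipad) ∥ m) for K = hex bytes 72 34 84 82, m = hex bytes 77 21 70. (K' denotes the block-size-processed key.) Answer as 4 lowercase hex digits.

0356

Key hex bytes 72 34 84 82 is 4 bytes ≤ B = 7; zero-pad to 7 bytes: K' = 72 34 84 82 00 00 00.
K' ⊕ ipad = 44 02 b2 b4 36 36 36.
Inner input = 44 02 b2 b4 36 36 36 ∥ 77 21 70.
Inner hash: sum = 68+2+178+180+54+54+54+119+33+112 = 854 → 03 56.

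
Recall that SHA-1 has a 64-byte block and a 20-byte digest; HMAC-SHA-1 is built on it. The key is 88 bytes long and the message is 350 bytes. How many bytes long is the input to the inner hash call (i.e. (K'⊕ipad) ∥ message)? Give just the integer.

Key is 88 > 64 bytes, so it is hashed to 20 bytes then zero-padded to 64: |K'| = 64.
Inner input = (K'⊕ipad) ∥ m → 64 + 350 = 414 bytes.

414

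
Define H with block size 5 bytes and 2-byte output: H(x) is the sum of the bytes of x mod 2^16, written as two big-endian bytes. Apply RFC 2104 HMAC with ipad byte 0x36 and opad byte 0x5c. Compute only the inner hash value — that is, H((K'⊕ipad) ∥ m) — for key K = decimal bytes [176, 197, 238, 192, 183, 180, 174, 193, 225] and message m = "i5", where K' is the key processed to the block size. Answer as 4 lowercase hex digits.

0258

Key decimal bytes [176, 197, 238, 192, 183, 180, 174, 193, 225] = b0 c5 ee c0 b7 b4 ae c1 e1 is 9 bytes > B = 5, so hash it first: H(key) = 06 de, then zero-pad to 5 bytes: K' = 06 de 00 00 00.
K' ⊕ ipad = 30 e8 36 36 36.
Inner input = 30 e8 36 36 36 ∥ 69 35.
Inner hash: sum = 48+232+54+54+54+105+53 = 600 → 02 58.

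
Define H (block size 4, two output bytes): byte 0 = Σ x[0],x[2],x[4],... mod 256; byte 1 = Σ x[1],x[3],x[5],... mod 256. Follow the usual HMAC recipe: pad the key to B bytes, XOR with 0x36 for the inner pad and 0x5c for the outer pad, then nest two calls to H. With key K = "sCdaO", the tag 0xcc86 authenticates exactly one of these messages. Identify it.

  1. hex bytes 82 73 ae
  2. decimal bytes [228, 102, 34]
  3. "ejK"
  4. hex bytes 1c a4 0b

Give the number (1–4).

Key "sCdaO" = 73 43 64 61 4f is 5 bytes > B = 4, so hash it first: H(key) = 26 a4, then zero-pad to 4 bytes: K' = 26 a4 00 00.
K' ⊕ ipad = 10 92 36 36; K' ⊕ opad = 7a f8 5c 5c.
m1: inner = H(10 92 36 36 82 73 ae) = 76 3b; tag = H(7a f8 5c 5c 76 3b) = 4c8f
m2: inner = H(10 92 36 36 e4 66 22) = 4c 2e; tag = H(7a f8 5c 5c 4c 2e) = 2282
m3: inner = H(10 92 36 36 65 6a 4b) = f6 32; tag = H(7a f8 5c 5c f6 32) = cc86 ← matches
m4: inner = H(10 92 36 36 1c a4 0b) = 6d 6c; tag = H(7a f8 5c 5c 6d 6c) = 43c0

3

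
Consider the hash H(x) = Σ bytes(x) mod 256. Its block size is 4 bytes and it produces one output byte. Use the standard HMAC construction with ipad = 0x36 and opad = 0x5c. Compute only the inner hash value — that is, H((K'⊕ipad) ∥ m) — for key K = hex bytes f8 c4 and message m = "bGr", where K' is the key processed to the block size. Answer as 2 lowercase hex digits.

47

Key hex bytes f8 c4 is 2 bytes ≤ B = 4; zero-pad to 4 bytes: K' = f8 c4 00 00.
K' ⊕ ipad = ce f2 36 36.
Inner input = ce f2 36 36 ∥ 62 47 72.
Inner hash: sum = 206+242+54+54+98+71+114 = 839; mod 256 = 71 → 47.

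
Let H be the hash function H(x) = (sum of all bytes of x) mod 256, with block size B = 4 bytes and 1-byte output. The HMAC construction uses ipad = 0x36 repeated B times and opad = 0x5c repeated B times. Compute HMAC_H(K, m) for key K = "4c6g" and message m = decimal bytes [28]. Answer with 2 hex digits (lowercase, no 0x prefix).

10

Key "4c6g" = 34 63 36 67 is exactly B = 4 bytes: K' = 34 63 36 67.
K' ⊕ ipad = 02 55 00 51.  K' ⊕ opad = 68 3f 6a 3b.
Inner input = (K'⊕ipad) ∥ m = 02 55 00 51 ∥ 1c.
Inner hash: sum = 2+85+0+81+28 = 196 → c4.
Outer input = (K'⊕opad) ∥ inner = 68 3f 6a 3b ∥ c4.
Outer hash (tag): sum = 104+63+106+59+196 = 528; mod 256 = 16 → 10.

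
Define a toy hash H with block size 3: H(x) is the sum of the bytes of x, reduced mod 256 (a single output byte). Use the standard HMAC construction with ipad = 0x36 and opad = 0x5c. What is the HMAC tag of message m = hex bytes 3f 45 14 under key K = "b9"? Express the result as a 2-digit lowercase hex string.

30

Key "b9" = 62 39 is 2 bytes ≤ B = 3; zero-pad to 3 bytes: K' = 62 39 00.
K' ⊕ ipad = 54 0f 36.  K' ⊕ opad = 3e 65 5c.
Inner input = (K'⊕ipad) ∥ m = 54 0f 36 ∥ 3f 45 14.
Inner hash: sum = 84+15+54+63+69+20 = 305; mod 256 = 49 → 31.
Outer input = (K'⊕opad) ∥ inner = 3e 65 5c ∥ 31.
Outer hash (tag): sum = 62+101+92+49 = 304; mod 256 = 48 → 30.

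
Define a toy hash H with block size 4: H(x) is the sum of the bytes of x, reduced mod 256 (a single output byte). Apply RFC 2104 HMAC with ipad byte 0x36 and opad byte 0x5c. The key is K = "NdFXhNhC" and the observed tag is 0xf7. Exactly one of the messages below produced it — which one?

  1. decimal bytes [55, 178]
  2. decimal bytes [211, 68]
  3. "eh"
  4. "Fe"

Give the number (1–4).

3

Key "NdFXhNhC" = 4e 64 46 58 68 4e 68 43 is 8 bytes > B = 4, so hash it first: H(key) = b1, then zero-pad to 4 bytes: K' = b1 00 00 00.
K' ⊕ ipad = 87 36 36 36; K' ⊕ opad = ed 5c 5c 5c.
m1: inner = H(87 36 36 36 37 b2) = 12; tag = H(ed 5c 5c 5c 12) = 13
m2: inner = H(87 36 36 36 d3 44) = 40; tag = H(ed 5c 5c 5c 40) = 41
m3: inner = H(87 36 36 36 65 68) = f6; tag = H(ed 5c 5c 5c f6) = f7 ← matches
m4: inner = H(87 36 36 36 46 65) = d4; tag = H(ed 5c 5c 5c d4) = d5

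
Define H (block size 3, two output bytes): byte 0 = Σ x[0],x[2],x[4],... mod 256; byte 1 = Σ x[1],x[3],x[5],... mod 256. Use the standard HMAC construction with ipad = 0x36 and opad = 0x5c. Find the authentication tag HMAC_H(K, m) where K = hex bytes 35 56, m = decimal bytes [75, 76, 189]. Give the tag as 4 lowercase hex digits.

2d8f

Key hex bytes 35 56 is 2 bytes ≤ B = 3; zero-pad to 3 bytes: K' = 35 56 00.
K' ⊕ ipad = 03 60 36.  K' ⊕ opad = 69 0a 5c.
Inner input = (K'⊕ipad) ∥ m = 03 60 36 ∥ 4b 4c bd.
Inner hash: even-index sum = 133 mod 256 = 133; odd-index sum = 360 mod 256 = 104 → 85 68.
Outer input = (K'⊕opad) ∥ inner = 69 0a 5c ∥ 85 68.
Outer hash (tag): even-index sum = 301 mod 256 = 45; odd-index sum = 143 mod 256 = 143 → 2d 8f.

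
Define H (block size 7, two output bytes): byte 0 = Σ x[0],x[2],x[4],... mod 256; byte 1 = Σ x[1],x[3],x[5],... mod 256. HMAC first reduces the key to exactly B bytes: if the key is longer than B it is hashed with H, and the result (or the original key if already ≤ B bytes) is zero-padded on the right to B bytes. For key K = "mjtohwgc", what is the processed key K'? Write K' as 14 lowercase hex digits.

|K| = 8 > B = 7, so first hash the key.
H(K): even-index sum = 432 mod 256 = 176; odd-index sum = 435 mod 256 = 179 → b0 b3.
Zero-pad H(K) = b0 b3 to 7 bytes: K' = b0 b3 00 00 00 00 00.

b0b30000000000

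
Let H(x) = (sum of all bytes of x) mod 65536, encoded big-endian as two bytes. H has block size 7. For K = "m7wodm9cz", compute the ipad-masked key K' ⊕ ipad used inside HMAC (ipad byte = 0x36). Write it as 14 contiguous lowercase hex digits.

35473636363636

Key "m7wodm9cz" = 6d 37 77 6f 64 6d 39 63 7a is 9 bytes > B = 7, so hash it first: H(key) = 03 71, then zero-pad to 7 bytes: K' = 03 71 00 00 00 00 00.
XOR each byte with 0x36: 03⊕36=35, 71⊕36=47, 00⊕36=36, 00⊕36=36, 00⊕36=36, 00⊕36=36, 00⊕36=36.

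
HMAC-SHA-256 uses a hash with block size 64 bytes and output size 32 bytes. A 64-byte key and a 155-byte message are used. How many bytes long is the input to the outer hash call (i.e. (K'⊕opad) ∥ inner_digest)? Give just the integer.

Key is 64 ≤ 64 bytes, zero-padded: |K'| = 64.
Outer input = (K'⊕opad) ∥ H(inner) → 64 + 32 = 96 bytes.

96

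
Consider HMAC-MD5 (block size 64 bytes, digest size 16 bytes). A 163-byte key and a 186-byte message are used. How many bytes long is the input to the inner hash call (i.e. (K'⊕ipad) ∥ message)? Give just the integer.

250

Key is 163 > 64 bytes, so it is hashed to 16 bytes then zero-padded to 64: |K'| = 64.
Inner input = (K'⊕ipad) ∥ m → 64 + 186 = 250 bytes.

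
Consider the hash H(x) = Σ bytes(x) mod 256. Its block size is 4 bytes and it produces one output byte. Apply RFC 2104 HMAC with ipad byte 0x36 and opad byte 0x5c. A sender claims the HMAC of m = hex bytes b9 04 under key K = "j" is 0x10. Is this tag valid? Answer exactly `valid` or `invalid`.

invalid

Key "j" = 6a is 1 byte ≤ B = 4; zero-pad to 4 bytes: K' = 6a 00 00 00.
K' ⊕ ipad = 5c 36 36 36; K' ⊕ opad = 36 5c 5c 5c.
Inner hash: sum = 92+54+54+54+185+4 = 443; mod 256 = 187 → bb.
Outer hash (recomputed tag): sum = 54+92+92+92+187 = 517; mod 256 = 5 → 05.
Recomputed tag = 05; claimed = 10 → mismatch.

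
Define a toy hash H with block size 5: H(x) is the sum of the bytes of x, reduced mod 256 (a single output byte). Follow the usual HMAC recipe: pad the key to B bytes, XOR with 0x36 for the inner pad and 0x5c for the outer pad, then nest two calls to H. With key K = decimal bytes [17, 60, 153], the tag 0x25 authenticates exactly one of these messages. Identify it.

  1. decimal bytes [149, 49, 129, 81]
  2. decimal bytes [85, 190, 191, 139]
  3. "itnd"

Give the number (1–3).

3

Key decimal bytes [17, 60, 153] = 11 3c 99 is 3 bytes ≤ B = 5; zero-pad to 5 bytes: K' = 11 3c 99 00 00.
K' ⊕ ipad = 27 0a af 36 36; K' ⊕ opad = 4d 60 c5 5c 5c.
m1: inner = H(27 0a af 36 36 95 31 81 51) = e4; tag = H(4d 60 c5 5c 5c e4) = 0e
m2: inner = H(27 0a af 36 36 55 be bf 8b) = a9; tag = H(4d 60 c5 5c 5c a9) = d3
m3: inner = H(27 0a af 36 36 69 74 6e 64) = fb; tag = H(4d 60 c5 5c 5c fb) = 25 ← matches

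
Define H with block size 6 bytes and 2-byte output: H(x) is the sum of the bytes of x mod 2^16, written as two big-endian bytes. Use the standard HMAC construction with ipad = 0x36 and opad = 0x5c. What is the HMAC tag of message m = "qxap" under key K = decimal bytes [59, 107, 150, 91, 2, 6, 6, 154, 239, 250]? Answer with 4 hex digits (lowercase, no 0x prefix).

Key decimal bytes [59, 107, 150, 91, 2, 6, 6, 154, 239, 250] = 3b 6b 96 5b 02 06 06 9a ef fa is 10 bytes > B = 6, so hash it first: H(key) = 04 28, then zero-pad to 6 bytes: K' = 04 28 00 00 00 00.
K' ⊕ ipad = 32 1e 36 36 36 36.  K' ⊕ opad = 58 74 5c 5c 5c 5c.
Inner input = (K'⊕ipad) ∥ m = 32 1e 36 36 36 36 ∥ 71 78 61 70.
Inner hash: sum = 50+30+54+54+54+54+113+120+97+112 = 738 → 02 e2.
Outer input = (K'⊕opad) ∥ inner = 58 74 5c 5c 5c 5c ∥ 02 e2.
Outer hash (tag): sum = 88+116+92+92+92+92+2+226 = 800 → 03 20.

0320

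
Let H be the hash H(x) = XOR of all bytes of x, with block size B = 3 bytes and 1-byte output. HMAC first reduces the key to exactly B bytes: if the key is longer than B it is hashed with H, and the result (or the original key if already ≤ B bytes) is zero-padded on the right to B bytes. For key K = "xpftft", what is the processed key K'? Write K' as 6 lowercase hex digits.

080000

|K| = 6 > B = 3, so first hash the key.
H(K): XOR 78⊕70⊕66⊕74⊕66⊕74 = 08.
Zero-pad H(K) = 08 to 3 bytes: K' = 08 00 00.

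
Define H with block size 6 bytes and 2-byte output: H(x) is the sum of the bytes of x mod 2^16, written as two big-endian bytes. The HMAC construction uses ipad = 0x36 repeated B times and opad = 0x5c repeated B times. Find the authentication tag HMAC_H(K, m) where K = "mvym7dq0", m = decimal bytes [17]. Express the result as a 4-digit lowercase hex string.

027a

Key "mvym7dq0" = 6d 76 79 6d 37 64 71 30 is 8 bytes > B = 6, so hash it first: H(key) = 03 05, then zero-pad to 6 bytes: K' = 03 05 00 00 00 00.
K' ⊕ ipad = 35 33 36 36 36 36.  K' ⊕ opad = 5f 59 5c 5c 5c 5c.
Inner input = (K'⊕ipad) ∥ m = 35 33 36 36 36 36 ∥ 11.
Inner hash: sum = 53+51+54+54+54+54+17 = 337 → 01 51.
Outer input = (K'⊕opad) ∥ inner = 5f 59 5c 5c 5c 5c ∥ 01 51.
Outer hash (tag): sum = 95+89+92+92+92+92+1+81 = 634 → 02 7a.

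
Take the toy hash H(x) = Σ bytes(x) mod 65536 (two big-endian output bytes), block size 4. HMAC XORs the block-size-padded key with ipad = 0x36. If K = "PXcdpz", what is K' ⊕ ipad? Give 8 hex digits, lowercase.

346f3636

Key "PXcdpz" = 50 58 63 64 70 7a is 6 bytes > B = 4, so hash it first: H(key) = 02 59, then zero-pad to 4 bytes: K' = 02 59 00 00.
XOR each byte with 0x36: 02⊕36=34, 59⊕36=6f, 00⊕36=36, 00⊕36=36.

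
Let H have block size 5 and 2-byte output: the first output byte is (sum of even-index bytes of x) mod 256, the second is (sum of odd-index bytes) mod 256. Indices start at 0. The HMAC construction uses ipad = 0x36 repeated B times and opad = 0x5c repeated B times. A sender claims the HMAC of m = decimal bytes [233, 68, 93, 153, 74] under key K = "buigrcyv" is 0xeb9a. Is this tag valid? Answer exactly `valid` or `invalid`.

invalid

Key "buigrcyv" = 62 75 69 67 72 63 79 76 is 8 bytes > B = 5, so hash it first: H(key) = b6 b5, then zero-pad to 5 bytes: K' = b6 b5 00 00 00.
K' ⊕ ipad = 80 83 36 36 36; K' ⊕ opad = ea e9 5c 5c 5c.
Inner hash: even-index sum = 457 mod 256 = 201; odd-index sum = 585 mod 256 = 73 → c9 49.
Outer hash (recomputed tag): even-index sum = 491 mod 256 = 235; odd-index sum = 526 mod 256 = 14 → eb 0e.
Recomputed tag = eb0e; claimed = eb9a → mismatch.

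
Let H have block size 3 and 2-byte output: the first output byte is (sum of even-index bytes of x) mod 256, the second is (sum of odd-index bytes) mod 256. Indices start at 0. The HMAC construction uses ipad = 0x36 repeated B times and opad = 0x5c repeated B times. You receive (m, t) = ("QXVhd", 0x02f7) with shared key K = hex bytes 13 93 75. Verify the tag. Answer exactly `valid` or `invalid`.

Key hex bytes 13 93 75 is exactly B = 3 bytes: K' = 13 93 75.
K' ⊕ ipad = 25 a5 43; K' ⊕ opad = 4f cf 29.
Inner hash: even-index sum = 296 mod 256 = 40; odd-index sum = 432 mod 256 = 176 → 28 b0.
Outer hash (recomputed tag): even-index sum = 296 mod 256 = 40; odd-index sum = 247 mod 256 = 247 → 28 f7.
Recomputed tag = 28f7; claimed = 02f7 → mismatch.

invalid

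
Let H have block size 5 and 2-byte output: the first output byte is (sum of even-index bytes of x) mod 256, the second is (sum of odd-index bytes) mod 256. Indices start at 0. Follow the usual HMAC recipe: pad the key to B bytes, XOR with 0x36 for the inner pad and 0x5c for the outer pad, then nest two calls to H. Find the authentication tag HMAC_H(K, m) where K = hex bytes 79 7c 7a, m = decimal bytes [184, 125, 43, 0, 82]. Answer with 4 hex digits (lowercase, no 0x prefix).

Key hex bytes 79 7c 7a is 3 bytes ≤ B = 5; zero-pad to 5 bytes: K' = 79 7c 7a 00 00.
K' ⊕ ipad = 4f 4a 4c 36 36.  K' ⊕ opad = 25 20 26 5c 5c.
Inner input = (K'⊕ipad) ∥ m = 4f 4a 4c 36 36 ∥ b8 7d 2b 00 52.
Inner hash: even-index sum = 334 mod 256 = 78; odd-index sum = 437 mod 256 = 181 → 4e b5.
Outer input = (K'⊕opad) ∥ inner = 25 20 26 5c 5c ∥ 4e b5.
Outer hash (tag): even-index sum = 348 mod 256 = 92; odd-index sum = 202 mod 256 = 202 → 5c ca.

5cca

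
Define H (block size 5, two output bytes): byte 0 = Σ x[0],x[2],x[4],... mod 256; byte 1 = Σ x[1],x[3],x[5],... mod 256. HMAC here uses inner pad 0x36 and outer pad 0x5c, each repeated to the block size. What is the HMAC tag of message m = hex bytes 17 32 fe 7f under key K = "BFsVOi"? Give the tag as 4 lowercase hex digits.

8e04

Key "BFsVOi" = 42 46 73 56 4f 69 is 6 bytes > B = 5, so hash it first: H(key) = 04 05, then zero-pad to 5 bytes: K' = 04 05 00 00 00.
K' ⊕ ipad = 32 33 36 36 36.  K' ⊕ opad = 58 59 5c 5c 5c.
Inner input = (K'⊕ipad) ∥ m = 32 33 36 36 36 ∥ 17 32 fe 7f.
Inner hash: even-index sum = 335 mod 256 = 79; odd-index sum = 382 mod 256 = 126 → 4f 7e.
Outer input = (K'⊕opad) ∥ inner = 58 59 5c 5c 5c ∥ 4f 7e.
Outer hash (tag): even-index sum = 398 mod 256 = 142; odd-index sum = 260 mod 256 = 4 → 8e 04.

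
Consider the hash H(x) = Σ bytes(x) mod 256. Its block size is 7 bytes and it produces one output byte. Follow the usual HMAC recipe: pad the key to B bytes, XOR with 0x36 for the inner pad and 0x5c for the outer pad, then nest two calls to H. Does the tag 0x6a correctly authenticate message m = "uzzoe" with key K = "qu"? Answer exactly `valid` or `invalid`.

Key "qu" = 71 75 is 2 bytes ≤ B = 7; zero-pad to 7 bytes: K' = 71 75 00 00 00 00 00.
K' ⊕ ipad = 47 43 36 36 36 36 36; K' ⊕ opad = 2d 29 5c 5c 5c 5c 5c.
Inner hash: sum = 71+67+54+54+54+54+54+117+122+122+111+101 = 981; mod 256 = 213 → d5.
Outer hash (recomputed tag): sum = 45+41+92+92+92+92+92+213 = 759; mod 256 = 247 → f7.
Recomputed tag = f7; claimed = 6a → mismatch.

invalid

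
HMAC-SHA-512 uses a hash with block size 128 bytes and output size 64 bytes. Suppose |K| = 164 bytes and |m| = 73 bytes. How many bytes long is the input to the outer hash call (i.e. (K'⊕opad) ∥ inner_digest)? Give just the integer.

Key is 164 > 128 bytes, so it is hashed to 64 bytes then zero-padded to 128: |K'| = 128.
Outer input = (K'⊕opad) ∥ H(inner) → 128 + 64 = 192 bytes.

192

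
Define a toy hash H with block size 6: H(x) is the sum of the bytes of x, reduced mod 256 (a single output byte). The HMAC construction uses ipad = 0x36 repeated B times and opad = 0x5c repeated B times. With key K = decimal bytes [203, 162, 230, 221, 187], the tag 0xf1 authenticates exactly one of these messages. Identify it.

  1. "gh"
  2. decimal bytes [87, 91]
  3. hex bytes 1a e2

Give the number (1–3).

Key decimal bytes [203, 162, 230, 221, 187] = cb a2 e6 dd bb is 5 bytes ≤ B = 6; zero-pad to 6 bytes: K' = cb a2 e6 dd bb 00.
K' ⊕ ipad = fd 94 d0 eb 8d 36; K' ⊕ opad = 97 fe ba 81 e7 5c.
m1: inner = H(fd 94 d0 eb 8d 36 67 68) = de; tag = H(97 fe ba 81 e7 5c de) = f1 ← matches
m2: inner = H(fd 94 d0 eb 8d 36 57 5b) = c1; tag = H(97 fe ba 81 e7 5c c1) = d4
m3: inner = H(fd 94 d0 eb 8d 36 1a e2) = 0b; tag = H(97 fe ba 81 e7 5c 0b) = 1e

1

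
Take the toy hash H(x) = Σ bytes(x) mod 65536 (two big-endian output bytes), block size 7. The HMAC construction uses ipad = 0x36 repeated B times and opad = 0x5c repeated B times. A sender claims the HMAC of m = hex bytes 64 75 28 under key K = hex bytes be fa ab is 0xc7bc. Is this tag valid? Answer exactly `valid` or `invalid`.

Key hex bytes be fa ab is 3 bytes ≤ B = 7; zero-pad to 7 bytes: K' = be fa ab 00 00 00 00.
K' ⊕ ipad = 88 cc 9d 36 36 36 36; K' ⊕ opad = e2 a6 f7 5c 5c 5c 5c.
Inner hash: sum = 136+204+157+54+54+54+54+100+117+40 = 970 → 03 ca.
Outer hash (recomputed tag): sum = 226+166+247+92+92+92+92+3+202 = 1212 → 04 bc.
Recomputed tag = 04bc; claimed = c7bc → mismatch.

invalid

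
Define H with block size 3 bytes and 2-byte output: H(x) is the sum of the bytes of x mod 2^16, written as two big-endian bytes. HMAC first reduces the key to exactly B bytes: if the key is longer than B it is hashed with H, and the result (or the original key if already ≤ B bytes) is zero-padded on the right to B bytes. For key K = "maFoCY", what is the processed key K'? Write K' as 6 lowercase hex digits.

|K| = 6 > B = 3, so first hash the key.
H(K): sum = 109+97+70+111+67+89 = 543 → 02 1f.
Zero-pad H(K) = 02 1f to 3 bytes: K' = 02 1f 00.

021f00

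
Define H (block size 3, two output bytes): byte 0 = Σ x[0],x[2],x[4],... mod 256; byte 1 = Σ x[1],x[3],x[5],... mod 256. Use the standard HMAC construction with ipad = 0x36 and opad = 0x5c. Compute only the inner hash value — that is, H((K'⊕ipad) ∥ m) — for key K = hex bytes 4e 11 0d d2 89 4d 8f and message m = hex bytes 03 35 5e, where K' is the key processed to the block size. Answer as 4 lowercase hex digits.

b067

Key hex bytes 4e 11 0d d2 89 4d 8f is 7 bytes > B = 3, so hash it first: H(key) = 73 30, then zero-pad to 3 bytes: K' = 73 30 00.
K' ⊕ ipad = 45 06 36.
Inner input = 45 06 36 ∥ 03 35 5e.
Inner hash: even-index sum = 176 mod 256 = 176; odd-index sum = 103 mod 256 = 103 → b0 67.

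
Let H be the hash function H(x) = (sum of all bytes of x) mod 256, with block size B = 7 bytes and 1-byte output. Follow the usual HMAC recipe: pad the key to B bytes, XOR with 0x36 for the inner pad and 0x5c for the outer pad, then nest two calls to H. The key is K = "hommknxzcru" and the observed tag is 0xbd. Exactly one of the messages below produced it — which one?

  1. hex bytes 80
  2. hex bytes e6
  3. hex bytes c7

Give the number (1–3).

Key "hommknxzcru" = 68 6f 6d 6d 6b 6e 78 7a 63 72 75 is 11 bytes > B = 7, so hash it first: H(key) = c6, then zero-pad to 7 bytes: K' = c6 00 00 00 00 00 00.
K' ⊕ ipad = f0 36 36 36 36 36 36; K' ⊕ opad = 9a 5c 5c 5c 5c 5c 5c.
m1: inner = H(f0 36 36 36 36 36 36 80) = b4; tag = H(9a 5c 5c 5c 5c 5c 5c b4) = 76
m2: inner = H(f0 36 36 36 36 36 36 e6) = 1a; tag = H(9a 5c 5c 5c 5c 5c 5c 1a) = dc
m3: inner = H(f0 36 36 36 36 36 36 c7) = fb; tag = H(9a 5c 5c 5c 5c 5c 5c fb) = bd ← matches

3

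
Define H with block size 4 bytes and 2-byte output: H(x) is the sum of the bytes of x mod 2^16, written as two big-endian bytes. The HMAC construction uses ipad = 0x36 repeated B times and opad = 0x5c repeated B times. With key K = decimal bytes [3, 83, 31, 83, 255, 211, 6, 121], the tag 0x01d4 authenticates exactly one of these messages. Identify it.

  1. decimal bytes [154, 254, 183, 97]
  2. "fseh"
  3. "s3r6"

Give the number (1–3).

Key decimal bytes [3, 83, 31, 83, 255, 211, 6, 121] = 03 53 1f 53 ff d3 06 79 is 8 bytes > B = 4, so hash it first: H(key) = 03 19, then zero-pad to 4 bytes: K' = 03 19 00 00.
K' ⊕ ipad = 35 2f 36 36; K' ⊕ opad = 5f 45 5c 5c.
m1: inner = H(35 2f 36 36 9a fe b7 61) = 03 80; tag = H(5f 45 5c 5c 03 80) = 01df
m2: inner = H(35 2f 36 36 66 73 65 68) = 02 76; tag = H(5f 45 5c 5c 02 76) = 01d4 ← matches
m3: inner = H(35 2f 36 36 73 33 72 36) = 02 1e; tag = H(5f 45 5c 5c 02 1e) = 017c

2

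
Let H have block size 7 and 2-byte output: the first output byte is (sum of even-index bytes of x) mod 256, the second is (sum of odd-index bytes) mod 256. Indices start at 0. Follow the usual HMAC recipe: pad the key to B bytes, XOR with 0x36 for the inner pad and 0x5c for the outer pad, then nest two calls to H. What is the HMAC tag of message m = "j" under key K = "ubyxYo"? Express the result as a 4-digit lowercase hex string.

Key "ubyxYo" = 75 62 79 78 59 6f is 6 bytes ≤ B = 7; zero-pad to 7 bytes: K' = 75 62 79 78 59 6f 00.
K' ⊕ ipad = 43 54 4f 4e 6f 59 36.  K' ⊕ opad = 29 3e 25 24 05 33 5c.
Inner input = (K'⊕ipad) ∥ m = 43 54 4f 4e 6f 59 36 ∥ 6a.
Inner hash: even-index sum = 311 mod 256 = 55; odd-index sum = 357 mod 256 = 101 → 37 65.
Outer input = (K'⊕opad) ∥ inner = 29 3e 25 24 05 33 5c ∥ 37 65.
Outer hash (tag): even-index sum = 276 mod 256 = 20; odd-index sum = 204 mod 256 = 204 → 14 cc.

14cc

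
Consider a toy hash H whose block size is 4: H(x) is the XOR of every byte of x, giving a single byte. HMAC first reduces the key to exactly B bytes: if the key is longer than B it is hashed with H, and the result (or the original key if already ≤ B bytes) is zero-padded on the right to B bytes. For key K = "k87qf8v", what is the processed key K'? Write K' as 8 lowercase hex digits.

|K| = 7 > B = 4, so first hash the key.
H(K): XOR 6b⊕38⊕37⊕71⊕66⊕38⊕76 = 3d.
Zero-pad H(K) = 3d to 4 bytes: K' = 3d 00 00 00.

3d000000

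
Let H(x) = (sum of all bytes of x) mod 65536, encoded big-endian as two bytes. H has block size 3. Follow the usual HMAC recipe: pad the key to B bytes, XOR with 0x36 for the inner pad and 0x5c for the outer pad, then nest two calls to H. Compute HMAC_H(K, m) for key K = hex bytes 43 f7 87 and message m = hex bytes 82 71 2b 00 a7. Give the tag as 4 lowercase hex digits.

0254

Key hex bytes 43 f7 87 is exactly B = 3 bytes: K' = 43 f7 87.
K' ⊕ ipad = 75 c1 b1.  K' ⊕ opad = 1f ab db.
Inner input = (K'⊕ipad) ∥ m = 75 c1 b1 ∥ 82 71 2b 00 a7.
Inner hash: sum = 117+193+177+130+113+43+0+167 = 940 → 03 ac.
Outer input = (K'⊕opad) ∥ inner = 1f ab db ∥ 03 ac.
Outer hash (tag): sum = 31+171+219+3+172 = 596 → 02 54.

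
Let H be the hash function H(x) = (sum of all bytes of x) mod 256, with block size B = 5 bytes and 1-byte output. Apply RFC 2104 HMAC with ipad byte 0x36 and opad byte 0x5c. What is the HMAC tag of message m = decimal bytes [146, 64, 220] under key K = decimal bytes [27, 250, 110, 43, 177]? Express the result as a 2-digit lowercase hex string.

26

Key decimal bytes [27, 250, 110, 43, 177] = 1b fa 6e 2b b1 is exactly B = 5 bytes: K' = 1b fa 6e 2b b1.
K' ⊕ ipad = 2d cc 58 1d 87.  K' ⊕ opad = 47 a6 32 77 ed.
Inner input = (K'⊕ipad) ∥ m = 2d cc 58 1d 87 ∥ 92 40 dc.
Inner hash: sum = 45+204+88+29+135+146+64+220 = 931; mod 256 = 163 → a3.
Outer input = (K'⊕opad) ∥ inner = 47 a6 32 77 ed ∥ a3.
Outer hash (tag): sum = 71+166+50+119+237+163 = 806; mod 256 = 38 → 26.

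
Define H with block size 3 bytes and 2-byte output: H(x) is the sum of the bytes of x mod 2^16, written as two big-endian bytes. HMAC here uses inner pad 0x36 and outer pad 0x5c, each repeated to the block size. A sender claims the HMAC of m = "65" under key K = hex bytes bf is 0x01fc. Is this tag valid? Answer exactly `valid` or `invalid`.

Key hex bytes bf is 1 byte ≤ B = 3; zero-pad to 3 bytes: K' = bf 00 00.
K' ⊕ ipad = 89 36 36; K' ⊕ opad = e3 5c 5c.
Inner hash: sum = 137+54+54+54+53 = 352 → 01 60.
Outer hash (recomputed tag): sum = 227+92+92+1+96 = 508 → 01 fc.
Recomputed tag = 01fc; claimed = 01fc → match.

valid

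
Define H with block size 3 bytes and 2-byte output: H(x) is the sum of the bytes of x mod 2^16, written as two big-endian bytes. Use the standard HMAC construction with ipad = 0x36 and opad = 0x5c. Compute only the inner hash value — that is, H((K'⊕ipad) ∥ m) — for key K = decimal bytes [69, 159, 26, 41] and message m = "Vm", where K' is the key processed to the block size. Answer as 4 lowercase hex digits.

Key decimal bytes [69, 159, 26, 41] = 45 9f 1a 29 is 4 bytes > B = 3, so hash it first: H(key) = 01 27, then zero-pad to 3 bytes: K' = 01 27 00.
K' ⊕ ipad = 37 11 36.
Inner input = 37 11 36 ∥ 56 6d.
Inner hash: sum = 55+17+54+86+109 = 321 → 01 41.

0141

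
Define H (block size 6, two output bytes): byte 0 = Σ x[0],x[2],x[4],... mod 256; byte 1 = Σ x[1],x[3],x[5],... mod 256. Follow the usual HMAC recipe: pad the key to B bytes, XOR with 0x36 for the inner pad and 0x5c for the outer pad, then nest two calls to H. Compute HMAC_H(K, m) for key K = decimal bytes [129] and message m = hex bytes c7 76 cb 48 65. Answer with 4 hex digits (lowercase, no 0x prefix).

af74

Key decimal bytes [129] = 81 is 1 byte ≤ B = 6; zero-pad to 6 bytes: K' = 81 00 00 00 00 00.
K' ⊕ ipad = b7 36 36 36 36 36.  K' ⊕ opad = dd 5c 5c 5c 5c 5c.
Inner input = (K'⊕ipad) ∥ m = b7 36 36 36 36 36 ∥ c7 76 cb 48 65.
Inner hash: even-index sum = 794 mod 256 = 26; odd-index sum = 352 mod 256 = 96 → 1a 60.
Outer input = (K'⊕opad) ∥ inner = dd 5c 5c 5c 5c 5c ∥ 1a 60.
Outer hash (tag): even-index sum = 431 mod 256 = 175; odd-index sum = 372 mod 256 = 116 → af 74.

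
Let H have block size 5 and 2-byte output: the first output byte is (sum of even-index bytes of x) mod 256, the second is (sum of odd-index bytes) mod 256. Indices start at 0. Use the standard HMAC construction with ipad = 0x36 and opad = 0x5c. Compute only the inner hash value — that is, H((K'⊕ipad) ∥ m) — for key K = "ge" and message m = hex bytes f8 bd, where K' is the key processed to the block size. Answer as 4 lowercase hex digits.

7a81

Key "ge" = 67 65 is 2 bytes ≤ B = 5; zero-pad to 5 bytes: K' = 67 65 00 00 00.
K' ⊕ ipad = 51 53 36 36 36.
Inner input = 51 53 36 36 36 ∥ f8 bd.
Inner hash: even-index sum = 378 mod 256 = 122; odd-index sum = 385 mod 256 = 129 → 7a 81.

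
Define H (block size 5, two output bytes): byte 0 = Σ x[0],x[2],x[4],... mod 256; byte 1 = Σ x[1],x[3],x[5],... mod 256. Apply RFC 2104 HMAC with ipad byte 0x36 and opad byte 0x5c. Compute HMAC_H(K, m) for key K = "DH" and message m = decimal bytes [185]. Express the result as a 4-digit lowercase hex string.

3d4e

Key "DH" = 44 48 is 2 bytes ≤ B = 5; zero-pad to 5 bytes: K' = 44 48 00 00 00.
K' ⊕ ipad = 72 7e 36 36 36.  K' ⊕ opad = 18 14 5c 5c 5c.
Inner input = (K'⊕ipad) ∥ m = 72 7e 36 36 36 ∥ b9.
Inner hash: even-index sum = 222 mod 256 = 222; odd-index sum = 365 mod 256 = 109 → de 6d.
Outer input = (K'⊕opad) ∥ inner = 18 14 5c 5c 5c ∥ de 6d.
Outer hash (tag): even-index sum = 317 mod 256 = 61; odd-index sum = 334 mod 256 = 78 → 3d 4e.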